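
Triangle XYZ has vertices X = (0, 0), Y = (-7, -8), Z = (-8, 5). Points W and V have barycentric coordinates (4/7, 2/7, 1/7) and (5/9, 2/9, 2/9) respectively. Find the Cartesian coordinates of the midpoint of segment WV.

(-68/21, -47/42)

Barycentric coordinates of the midpoint are the average: (71/126, 16/63, 23/126).
Converting: (71/126)·X + (16/63)·Y + (23/126)·Z = (-68/21, -47/42).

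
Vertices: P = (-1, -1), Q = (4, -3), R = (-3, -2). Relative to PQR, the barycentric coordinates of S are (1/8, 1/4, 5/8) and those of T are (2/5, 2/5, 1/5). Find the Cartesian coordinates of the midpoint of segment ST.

Barycentric coordinates of the midpoint are the average: (21/80, 13/40, 33/80).
Converting: (21/80)·P + (13/40)·Q + (33/80)·R = (-1/5, -33/16).

(-1/5, -33/16)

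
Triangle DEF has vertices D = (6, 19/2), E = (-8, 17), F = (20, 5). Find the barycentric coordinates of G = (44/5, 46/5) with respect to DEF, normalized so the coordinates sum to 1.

(2/5, 1/5, 2/5)

Signed area of the reference triangle: [DEF] = ½·(6·(17−5) + (-8)·(5−(19/2)) + 20·(19/2−17)) = ½·(72 + 36 − 150) = -21.
[GEF] = ½·((44/5)·(17−5) + (-8)·(5−(46/5)) + 20·(46/5−17)) = ½·(528/5 + 168/5 − 156) = -42/5, so the D-coordinate is (-42/5)/(-21) = 2/5.
[DGF] = ½·(6·(46/5−5) + (44/5)·(5−(19/2)) + 20·(19/2−(46/5))) = ½·(126/5 − 198/5 + 6) = -21/5, so the E-coordinate is 1/5.
[DEG] = ½·(6·(17−(46/5)) + (-8)·(46/5−(19/2)) + (44/5)·(19/2−17)) = ½·(234/5 + 12/5 − 66) = -42/5, so the F-coordinate is 2/5.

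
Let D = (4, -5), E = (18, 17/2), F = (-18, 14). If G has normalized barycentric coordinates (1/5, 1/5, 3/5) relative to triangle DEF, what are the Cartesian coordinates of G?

(-32/5, 91/10)

G = (1/5)·D + (1/5)·E + (3/5)·F.
x-coordinate: (1/5)·4 + (1/5)·18 + (3/5)·(-18) = -32/5.
y-coordinate: (1/5)·(-5) + (1/5)·(17/2) + (3/5)·14 = 91/10.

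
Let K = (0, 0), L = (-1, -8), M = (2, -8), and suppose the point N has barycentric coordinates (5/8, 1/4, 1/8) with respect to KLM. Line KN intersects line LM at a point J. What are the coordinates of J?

Line KN meets LM where the K-coordinate vanishes; zeroing N's K-weight and renormalizing leaves L, M-weights 1/4 : 1/8 → (2/3, 1/3).
So J = (2/3)·L + (1/3)·M = (0, -8).

(0, -8)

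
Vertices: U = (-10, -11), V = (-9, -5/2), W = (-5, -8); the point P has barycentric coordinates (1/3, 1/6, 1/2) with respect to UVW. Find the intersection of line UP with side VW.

Line UP meets VW where the U-coordinate vanishes; zeroing P's U-weight and renormalizing leaves V, W-weights 1/6 : 1/2 → (1/4, 3/4).
So Q = (1/4)·V + (3/4)·W = (-6, -53/8).

(-6, -53/8)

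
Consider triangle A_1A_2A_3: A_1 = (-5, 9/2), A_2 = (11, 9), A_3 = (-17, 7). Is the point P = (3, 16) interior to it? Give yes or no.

Barycentric coordinates of P: (-106/47, 79/47, 74/47).
The three coordinates are negative, positive, positive; a point is interior exactly when all three are positive.

no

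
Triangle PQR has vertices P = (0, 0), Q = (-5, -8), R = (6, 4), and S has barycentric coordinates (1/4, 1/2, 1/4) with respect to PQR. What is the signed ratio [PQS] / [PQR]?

The signed ratio [PQS]/[PQR] equals the barycentric coordinate of S at vertex R, which is 1/4.

1/4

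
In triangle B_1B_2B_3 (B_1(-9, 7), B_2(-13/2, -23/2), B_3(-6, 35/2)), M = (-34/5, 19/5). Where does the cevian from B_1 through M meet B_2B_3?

(-25/4, 3)

Barycentric coordinates of M with respect to B_1B_2B_3: (1/5, 2/5, 2/5).
On side B_2B_3 the B_1-coordinate is zero; dropping M's B_1-weight 1/5 and renormalizing the remaining 2/5 : 2/5 gives weights 1/2, 1/2 on B_2, B_3.
N = (1/2)·(-13/2, -23/2) + (1/2)·(-6, 35/2) = (-25/4, 3).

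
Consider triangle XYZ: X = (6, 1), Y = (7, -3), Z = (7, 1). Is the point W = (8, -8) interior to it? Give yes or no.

Barycentric coordinates of W: (-1, 9/4, -1/4).
The three coordinates are negative, positive, negative; a point is interior exactly when all three are positive.

no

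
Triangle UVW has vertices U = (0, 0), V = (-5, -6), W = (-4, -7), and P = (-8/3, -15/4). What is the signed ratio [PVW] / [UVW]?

[UVW] = ½·(0·(-6−(-7)) + (-5)·(-7−0) + (-4)·(0−(-6))) = ½·(0 + 35 − 24) = 11/2.
[PVW] = ½·((-8/3)·(-6−(-7)) + (-5)·(-7−(-15/4)) + (-4)·(-15/4−(-6))) = ½·(-8/3 + 65/4 − 9) = 55/24, so the ratio is (55/24)/(11/2) = 5/12.

5/12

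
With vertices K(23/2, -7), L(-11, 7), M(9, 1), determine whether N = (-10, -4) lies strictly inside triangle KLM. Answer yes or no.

Barycentric coordinates of N: (214/145, 329/290, -467/290).
The three coordinates are positive, positive, negative; a point is interior exactly when all three are positive.

no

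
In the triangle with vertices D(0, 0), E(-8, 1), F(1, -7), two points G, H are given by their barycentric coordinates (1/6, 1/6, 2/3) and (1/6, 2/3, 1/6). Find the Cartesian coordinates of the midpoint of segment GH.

(-35/12, -5/2)

Barycentric coordinates of the midpoint are the average: (1/6, 5/12, 5/12).
Converting: (1/6)·D + (5/12)·E + (5/12)·F = (-35/12, -5/2).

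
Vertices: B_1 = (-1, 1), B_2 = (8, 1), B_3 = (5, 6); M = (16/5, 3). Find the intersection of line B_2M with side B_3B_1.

(2, 7/2)

Barycentric coordinates of M with respect to B_1B_2B_3: (2/5, 1/5, 2/5).
On side B_3B_1 the B_2-coordinate is zero; dropping M's B_2-weight 1/5 and renormalizing the remaining 2/5 : 2/5 gives weights 1/2, 1/2 on B_3, B_1.
N = (1/2)·(5, 6) + (1/2)·(-1, 1) = (2, 7/2).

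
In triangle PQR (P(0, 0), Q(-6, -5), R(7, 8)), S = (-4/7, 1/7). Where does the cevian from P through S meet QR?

(-4/5, 1/5)

Barycentric coordinates of S with respect to PQR: (2/7, 3/7, 2/7).
On side QR the P-coordinate is zero; dropping S's P-weight 2/7 and renormalizing the remaining 3/7 : 2/7 gives weights 3/5, 2/5 on Q, R.
T = (3/5)·(-6, -5) + (2/5)·(7, 8) = (-4/5, 1/5).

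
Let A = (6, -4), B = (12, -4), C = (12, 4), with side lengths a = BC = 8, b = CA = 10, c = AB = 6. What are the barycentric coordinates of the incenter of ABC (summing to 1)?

The incenter has barycentric coordinates proportional to the opposite side lengths: (8 : 10 : 6).
Normalizing by 8+10+6 = 24 gives (1/3, 5/12, 1/4).

(1/3, 5/12, 1/4)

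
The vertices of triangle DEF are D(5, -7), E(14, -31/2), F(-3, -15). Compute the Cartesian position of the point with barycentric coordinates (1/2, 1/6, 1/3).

G = (1/2)·D + (1/6)·E + (1/3)·F.
x-coordinate: (1/2)·5 + (1/6)·14 + (1/3)·(-3) = 23/6.
y-coordinate: (1/2)·(-7) + (1/6)·(-31/2) + (1/3)·(-15) = -133/12.

(23/6, -133/12)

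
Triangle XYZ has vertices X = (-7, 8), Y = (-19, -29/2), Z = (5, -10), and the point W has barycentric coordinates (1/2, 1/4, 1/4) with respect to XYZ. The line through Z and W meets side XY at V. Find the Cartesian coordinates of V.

(-11, 1/2)

Line ZW meets XY where the Z-coordinate vanishes; zeroing W's Z-weight and renormalizing leaves X, Y-weights 1/2 : 1/4 → (2/3, 1/3).
So V = (2/3)·X + (1/3)·Y = (-11, 1/2).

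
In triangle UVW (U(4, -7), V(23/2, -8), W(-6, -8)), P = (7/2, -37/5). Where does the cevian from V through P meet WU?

Barycentric coordinates of P with respect to UVW: (3/5, 1/5, 1/5).
On side WU the V-coordinate is zero; dropping P's V-weight 1/5 and renormalizing the remaining 1/5 : 3/5 gives weights 1/4, 3/4 on W, U.
Q = (1/4)·(-6, -8) + (3/4)·(4, -7) = (3/2, -29/4).

(3/2, -29/4)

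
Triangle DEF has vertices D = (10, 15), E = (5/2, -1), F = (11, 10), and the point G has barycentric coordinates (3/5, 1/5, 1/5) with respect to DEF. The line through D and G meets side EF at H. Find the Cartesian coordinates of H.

(27/4, 9/2)

Line DG meets EF where the D-coordinate vanishes; zeroing G's D-weight and renormalizing leaves E, F-weights 1/5 : 1/5 → (1/2, 1/2).
So H = (1/2)·E + (1/2)·F = (27/4, 9/2).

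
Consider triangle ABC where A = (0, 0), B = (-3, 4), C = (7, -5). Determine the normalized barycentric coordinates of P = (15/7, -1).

(2/7, 2/7, 3/7)

Signed area of the reference triangle: [ABC] = ½·(0·(4−(-5)) + (-3)·(-5−0) + 7·(0−4)) = ½·(0 + 15 − 28) = -13/2.
[PBC] = ½·((15/7)·(4−(-5)) + (-3)·(-5−(-1)) + 7·(-1−4)) = ½·(135/7 + 12 − 35) = -13/7, so the A-coordinate is (-13/7)/(-13/2) = 2/7.
[APC] = ½·(0·(-1−(-5)) + (15/7)·(-5−0) + 7·(0−(-1))) = ½·(0 − 75/7 + 7) = -13/7, so the B-coordinate is 2/7.
[ABP] = ½·(0·(4−(-1)) + (-3)·(-1−0) + (15/7)·(0−4)) = ½·(0 + 3 − 60/7) = -39/14, so the C-coordinate is 3/7.
Check: 2/7 + 2/7 + 3/7 = 1.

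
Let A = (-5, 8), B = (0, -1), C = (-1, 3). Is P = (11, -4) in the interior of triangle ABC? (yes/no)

Barycentric coordinates of P: (-41/11, -32/11, 84/11).
The three coordinates are negative, negative, positive; a point is interior exactly when all three are positive.

no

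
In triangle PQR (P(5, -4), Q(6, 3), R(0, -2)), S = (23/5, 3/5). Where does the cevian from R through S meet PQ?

(23/4, 5/4)

Barycentric coordinates of S with respect to PQR: (1/5, 3/5, 1/5).
On side PQ the R-coordinate is zero; dropping S's R-weight 1/5 and renormalizing the remaining 1/5 : 3/5 gives weights 1/4, 3/4 on P, Q.
T = (1/4)·(5, -4) + (3/4)·(6, 3) = (23/4, 5/4).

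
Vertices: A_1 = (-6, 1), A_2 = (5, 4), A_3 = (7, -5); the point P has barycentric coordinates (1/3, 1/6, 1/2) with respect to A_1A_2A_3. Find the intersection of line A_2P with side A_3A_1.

(9/5, -13/5)

Line A_2P meets A_3A_1 where the A_2-coordinate vanishes; zeroing P's A_2-weight and renormalizing leaves A_3, A_1-weights 1/2 : 1/3 → (3/5, 2/5).
So Q = (3/5)·A_3 + (2/5)·A_1 = (9/5, -13/5).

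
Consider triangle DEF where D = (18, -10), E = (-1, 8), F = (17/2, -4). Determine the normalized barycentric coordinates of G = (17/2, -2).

(1/3, 1/3, 1/3)

Signed area of the reference triangle: [DEF] = ½·(18·(8−(-4)) + (-1)·(-4−(-10)) + (17/2)·(-10−8)) = ½·(216 − 6 − 153) = 57/2.
[GEF] = ½·((17/2)·(8−(-4)) + (-1)·(-4−(-2)) + (17/2)·(-2−8)) = ½·(102 + 2 − 85) = 19/2, so the D-coordinate is (19/2)/(57/2) = 1/3.
[DGF] = ½·(18·(-2−(-4)) + (17/2)·(-4−(-10)) + (17/2)·(-10−(-2))) = ½·(36 + 51 − 68) = 19/2, so the E-coordinate is 1/3.
[DEG] = ½·(18·(8−(-2)) + (-1)·(-2−(-10)) + (17/2)·(-10−8)) = ½·(180 − 8 − 153) = 19/2, so the F-coordinate is 1/3.
Check: 1/3 + 1/3 + 1/3 = 1.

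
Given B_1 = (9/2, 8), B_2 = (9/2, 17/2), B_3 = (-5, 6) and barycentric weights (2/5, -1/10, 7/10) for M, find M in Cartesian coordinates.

(-43/20, 131/20)

M = (2/5)·B_1 + (-1/10)·B_2 + (7/10)·B_3.
x-coordinate: (2/5)·(9/2) + (-1/10)·(9/2) + (7/10)·(-5) = -43/20.
y-coordinate: (2/5)·8 + (-1/10)·(17/2) + (7/10)·6 = 131/20.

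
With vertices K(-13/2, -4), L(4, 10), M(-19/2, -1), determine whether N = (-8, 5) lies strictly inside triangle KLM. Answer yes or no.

Barycentric coordinates of N: (-43/49, 15/49, 11/7).
The three coordinates are negative, positive, positive; a point is interior exactly when all three are positive.

no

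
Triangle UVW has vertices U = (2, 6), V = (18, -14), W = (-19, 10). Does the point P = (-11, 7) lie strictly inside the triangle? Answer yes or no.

yes

Barycentric coordinates of P: (81/356, 31/356, 61/89).
The three coordinates are positive, positive, positive; a point is interior exactly when all three are positive.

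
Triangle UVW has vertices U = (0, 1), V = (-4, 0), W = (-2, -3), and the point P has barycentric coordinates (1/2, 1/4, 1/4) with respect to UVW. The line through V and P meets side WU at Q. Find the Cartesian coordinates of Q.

(-2/3, -1/3)

Line VP meets WU where the V-coordinate vanishes; zeroing P's V-weight and renormalizing leaves W, U-weights 1/4 : 1/2 → (1/3, 2/3).
So Q = (1/3)·W + (2/3)·U = (-2/3, -1/3).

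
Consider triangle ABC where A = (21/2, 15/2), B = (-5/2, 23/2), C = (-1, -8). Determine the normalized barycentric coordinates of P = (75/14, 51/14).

(4/7, 1/7, 2/7)

Signed area of the reference triangle: [ABC] = ½·((21/2)·(23/2−(-8)) + (-5/2)·(-8−(15/2)) + (-1)·(15/2−(23/2))) = ½·(819/4 + 155/4 + 4) = 495/4.
[PBC] = ½·((75/14)·(23/2−(-8)) + (-5/2)·(-8−(51/14)) + (-1)·(51/14−(23/2))) = ½·(2925/28 + 815/28 + 55/7) = 495/7, so the A-coordinate is (495/7)/(495/4) = 4/7.
[APC] = ½·((21/2)·(51/14−(-8)) + (75/14)·(-8−(15/2)) + (-1)·(15/2−(51/14))) = ½·(489/4 − 2325/28 − 27/7) = 495/28, so the B-coordinate is 1/7.
[ABP] = ½·((21/2)·(23/2−(51/14)) + (-5/2)·(51/14−(15/2)) + (75/14)·(15/2−(23/2))) = ½·(165/2 + 135/14 − 150/7) = 495/14, so the C-coordinate is 2/7.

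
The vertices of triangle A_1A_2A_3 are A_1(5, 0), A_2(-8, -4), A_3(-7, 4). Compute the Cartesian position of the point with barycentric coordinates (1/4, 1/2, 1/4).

P = (1/4)·A_1 + (1/2)·A_2 + (1/4)·A_3.
x-coordinate: (1/4)·5 + (1/2)·(-8) + (1/4)·(-7) = -9/2.
y-coordinate: (1/4)·0 + (1/2)·(-4) + (1/4)·4 = -1.

(-9/2, -1)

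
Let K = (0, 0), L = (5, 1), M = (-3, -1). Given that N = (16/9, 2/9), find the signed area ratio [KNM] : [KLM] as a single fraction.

[KLM] = ½·(0·(1−(-1)) + 5·(-1−0) + (-3)·(0−1)) = ½·(0 − 5 + 3) = -1.
[KNM] = ½·(0·(2/9−(-1)) + (16/9)·(-1−0) + (-3)·(0−(2/9))) = ½·(0 − 16/9 + 2/3) = -5/9, so the ratio is (-5/9)/(-1) = 5/9.

5/9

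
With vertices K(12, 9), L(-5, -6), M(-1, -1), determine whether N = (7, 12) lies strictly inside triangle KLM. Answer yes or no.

no

Barycentric coordinates of N: (-12/25, -89/25, 126/25).
The three coordinates are negative, negative, positive; a point is interior exactly when all three are positive.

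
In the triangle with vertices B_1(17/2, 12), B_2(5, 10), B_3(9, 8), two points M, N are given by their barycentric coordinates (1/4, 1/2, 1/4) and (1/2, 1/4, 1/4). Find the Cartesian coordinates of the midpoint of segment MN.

Barycentric coordinates of the midpoint are the average: (3/8, 3/8, 1/4).
Converting: (3/8)·B_1 + (3/8)·B_2 + (1/4)·B_3 = (117/16, 41/4).

(117/16, 41/4)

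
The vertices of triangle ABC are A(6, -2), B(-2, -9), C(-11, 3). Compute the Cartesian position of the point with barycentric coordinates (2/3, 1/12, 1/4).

P = (2/3)·A + (1/12)·B + (1/4)·C.
x-coordinate: (2/3)·6 + (1/12)·(-2) + (1/4)·(-11) = 13/12.
y-coordinate: (2/3)·(-2) + (1/12)·(-9) + (1/4)·3 = -4/3.

(13/12, -4/3)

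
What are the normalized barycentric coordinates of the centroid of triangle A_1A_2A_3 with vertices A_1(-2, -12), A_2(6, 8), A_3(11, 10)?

The centroid is the average of the vertices, so each weight is 1/3.

(1/3, 1/3, 1/3)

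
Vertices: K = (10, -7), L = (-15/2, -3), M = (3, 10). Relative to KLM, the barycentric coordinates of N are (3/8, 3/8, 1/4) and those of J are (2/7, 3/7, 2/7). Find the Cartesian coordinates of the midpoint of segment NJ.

Barycentric coordinates of the midpoint are the average: (37/112, 45/112, 15/56).
Converting: (37/112)·K + (45/112)·L + (15/56)·M = (35/32, -47/56).

(35/32, -47/56)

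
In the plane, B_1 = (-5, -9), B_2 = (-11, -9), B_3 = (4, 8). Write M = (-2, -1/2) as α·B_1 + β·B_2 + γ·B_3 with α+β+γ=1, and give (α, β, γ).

(1/4, 1/4, 1/2)

Signed area of the reference triangle: [B_1B_2B_3] = ½·((-5)·(-9−8) + (-11)·(8−(-9)) + 4·(-9−(-9))) = ½·(85 − 187 + 0) = -51.
[MB_2B_3] = ½·((-2)·(-9−8) + (-11)·(8−(-1/2)) + 4·(-1/2−(-9))) = ½·(34 − 187/2 + 34) = -51/4, so the B_1-coordinate is (-51/4)/(-51) = 1/4.
[B_1MB_3] = ½·((-5)·(-1/2−8) + (-2)·(8−(-9)) + 4·(-9−(-1/2))) = ½·(85/2 − 34 − 34) = -51/4, so the B_2-coordinate is 1/4.
[B_1B_2M] = ½·((-5)·(-9−(-1/2)) + (-11)·(-1/2−(-9)) + (-2)·(-9−(-9))) = ½·(85/2 − 187/2 + 0) = -51/2, so the B_3-coordinate is 1/2.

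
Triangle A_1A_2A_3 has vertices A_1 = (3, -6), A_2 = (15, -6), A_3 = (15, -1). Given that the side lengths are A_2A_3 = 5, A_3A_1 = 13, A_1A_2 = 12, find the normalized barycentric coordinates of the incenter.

(1/6, 13/30, 2/5)

The incenter has barycentric coordinates proportional to the opposite side lengths: (5 : 13 : 12).
Normalizing by 5+13+12 = 30 gives (1/6, 13/30, 2/5).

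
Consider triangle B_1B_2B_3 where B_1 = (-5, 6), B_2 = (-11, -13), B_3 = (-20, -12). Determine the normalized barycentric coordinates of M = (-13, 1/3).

Signed area of the reference triangle: [B_1B_2B_3] = ½·((-5)·(-13−(-12)) + (-11)·(-12−6) + (-20)·(6−(-13))) = ½·(5 + 198 − 380) = -177/2.
[MB_2B_3] = ½·((-13)·(-13−(-12)) + (-11)·(-12−(1/3)) + (-20)·(1/3−(-13))) = ½·(13 + 407/3 − 800/3) = -59, so the B_1-coordinate is (-59)/(-177/2) = 2/3.
[B_1MB_3] = ½·((-5)·(1/3−(-12)) + (-13)·(-12−6) + (-20)·(6−(1/3))) = ½·(-185/3 + 234 − 340/3) = 59/2, so the B_2-coordinate is -1/3.
[B_1B_2M] = ½·((-5)·(-13−(1/3)) + (-11)·(1/3−6) + (-13)·(6−(-13))) = ½·(200/3 + 187/3 − 247) = -59, so the B_3-coordinate is 2/3.
Check: 2/3 − 1/3 + 2/3 = 1.

(2/3, -1/3, 2/3)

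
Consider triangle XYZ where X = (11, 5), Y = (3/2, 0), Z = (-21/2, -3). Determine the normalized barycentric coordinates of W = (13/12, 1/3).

Signed area of the reference triangle: [XYZ] = ½·(11·(0−(-3)) + (3/2)·(-3−5) + (-21/2)·(5−0)) = ½·(33 − 12 − 105/2) = -63/4.
[WYZ] = ½·((13/12)·(0−(-3)) + (3/2)·(-3−(1/3)) + (-21/2)·(1/3−0)) = ½·(13/4 − 5 − 7/2) = -21/8, so the X-coordinate is (-21/8)/(-63/4) = 1/6.
[XWZ] = ½·(11·(1/3−(-3)) + (13/12)·(-3−5) + (-21/2)·(5−(1/3))) = ½·(110/3 − 26/3 − 49) = -21/2, so the Y-coordinate is 2/3.
[XYW] = ½·(11·(0−(1/3)) + (3/2)·(1/3−5) + (13/12)·(5−0)) = ½·(-11/3 − 7 + 65/12) = -21/8, so the Z-coordinate is 1/6.
Check: 1/6 + 2/3 + 1/6 = 1.

(1/6, 2/3, 1/6)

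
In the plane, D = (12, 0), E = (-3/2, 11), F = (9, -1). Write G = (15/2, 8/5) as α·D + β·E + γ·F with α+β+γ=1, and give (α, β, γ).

(1/5, 1/5, 3/5)

Signed area of the reference triangle: [DEF] = ½·(12·(11−(-1)) + (-3/2)·(-1−0) + 9·(0−11)) = ½·(144 + 3/2 − 99) = 93/4.
[GEF] = ½·((15/2)·(11−(-1)) + (-3/2)·(-1−(8/5)) + 9·(8/5−11)) = ½·(90 + 39/10 − 423/5) = 93/20, so the D-coordinate is (93/20)/(93/4) = 1/5.
[DGF] = ½·(12·(8/5−(-1)) + (15/2)·(-1−0) + 9·(0−(8/5))) = ½·(156/5 − 15/2 − 72/5) = 93/20, so the E-coordinate is 1/5.
[DEG] = ½·(12·(11−(8/5)) + (-3/2)·(8/5−0) + (15/2)·(0−11)) = ½·(564/5 − 12/5 − 165/2) = 279/20, so the F-coordinate is 3/5.
Check: 1/5 + 1/5 + 3/5 = 1.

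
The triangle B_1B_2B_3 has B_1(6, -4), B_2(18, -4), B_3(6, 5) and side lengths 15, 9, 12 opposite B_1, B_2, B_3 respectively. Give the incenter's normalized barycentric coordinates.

(5/12, 1/4, 1/3)

The incenter has barycentric coordinates proportional to the opposite side lengths: (15 : 9 : 12).
Normalizing by 15+9+12 = 36 gives (5/12, 1/4, 1/3).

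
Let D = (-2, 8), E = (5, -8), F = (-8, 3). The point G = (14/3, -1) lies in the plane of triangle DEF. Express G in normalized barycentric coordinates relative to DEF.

Signed area of the reference triangle: [DEF] = ½·((-2)·(-8−3) + 5·(3−8) + (-8)·(8−(-8))) = ½·(22 − 25 − 128) = -131/2.
[GEF] = ½·((14/3)·(-8−3) + 5·(3−(-1)) + (-8)·(-1−(-8))) = ½·(-154/3 + 20 − 56) = -131/3, so the D-coordinate is (-131/3)/(-131/2) = 2/3.
[DGF] = ½·((-2)·(-1−3) + (14/3)·(3−8) + (-8)·(8−(-1))) = ½·(8 − 70/3 − 72) = -131/3, so the E-coordinate is 2/3.
[DEG] = ½·((-2)·(-8−(-1)) + 5·(-1−8) + (14/3)·(8−(-8))) = ½·(14 − 45 + 224/3) = 131/6, so the F-coordinate is -1/3.
Check: 2/3 + 2/3 − 1/3 = 1.

(2/3, 2/3, -1/3)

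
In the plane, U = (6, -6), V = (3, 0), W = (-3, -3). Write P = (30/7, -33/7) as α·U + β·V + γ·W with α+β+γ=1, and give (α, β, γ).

(5/7, 1/7, 1/7)

Signed area of the reference triangle: [UVW] = ½·(6·(0−(-3)) + 3·(-3−(-6)) + (-3)·(-6−0)) = ½·(18 + 9 + 18) = 45/2.
[PVW] = ½·((30/7)·(0−(-3)) + 3·(-3−(-33/7)) + (-3)·(-33/7−0)) = ½·(90/7 + 36/7 + 99/7) = 225/14, so the U-coordinate is (225/14)/(45/2) = 5/7.
[UPW] = ½·(6·(-33/7−(-3)) + (30/7)·(-3−(-6)) + (-3)·(-6−(-33/7))) = ½·(-72/7 + 90/7 + 27/7) = 45/14, so the V-coordinate is 1/7.
[UVP] = ½·(6·(0−(-33/7)) + 3·(-33/7−(-6)) + (30/7)·(-6−0)) = ½·(198/7 + 27/7 − 180/7) = 45/14, so the W-coordinate is 1/7.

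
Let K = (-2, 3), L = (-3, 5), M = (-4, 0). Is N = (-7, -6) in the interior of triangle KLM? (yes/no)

Barycentric coordinates of N: (-9/7, -3/7, 19/7).
The three coordinates are negative, negative, positive; a point is interior exactly when all three are positive.

no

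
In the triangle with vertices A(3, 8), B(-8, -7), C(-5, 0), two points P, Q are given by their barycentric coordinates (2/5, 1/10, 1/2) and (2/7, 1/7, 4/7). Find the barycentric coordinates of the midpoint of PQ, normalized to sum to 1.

Since both coordinate triples sum to 1, the midpoint's barycentrics are the componentwise average.
(2/5+2/7)/2 = 12/35; similarly 17/140 and 15/28.

(12/35, 17/140, 15/28)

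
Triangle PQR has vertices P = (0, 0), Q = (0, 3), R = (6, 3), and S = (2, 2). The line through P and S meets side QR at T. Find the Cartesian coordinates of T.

(3, 3)

Barycentric coordinates of S with respect to PQR: (1/3, 1/3, 1/3).
On side QR the P-coordinate is zero; dropping S's P-weight 1/3 and renormalizing the remaining 1/3 : 1/3 gives weights 1/2, 1/2 on Q, R.
T = (1/2)·(0, 3) + (1/2)·(6, 3) = (3, 3).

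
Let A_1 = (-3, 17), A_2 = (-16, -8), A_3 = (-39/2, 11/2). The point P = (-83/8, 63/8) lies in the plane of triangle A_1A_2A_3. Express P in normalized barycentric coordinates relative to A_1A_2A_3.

(1/2, 1/4, 1/4)

Signed area of the reference triangle: [A_1A_2A_3] = ½·((-3)·(-8−(11/2)) + (-16)·(11/2−17) + (-39/2)·(17−(-8))) = ½·(81/2 + 184 − 975/2) = -263/2.
[PA_2A_3] = ½·((-83/8)·(-8−(11/2)) + (-16)·(11/2−(63/8)) + (-39/2)·(63/8−(-8))) = ½·(2241/16 + 38 − 4953/16) = -263/4, so the A_1-coordinate is (-263/4)/(-263/2) = 1/2.
[A_1PA_3] = ½·((-3)·(63/8−(11/2)) + (-83/8)·(11/2−17) + (-39/2)·(17−(63/8))) = ½·(-57/8 + 1909/16 − 2847/16) = -263/8, so the A_2-coordinate is 1/4.
[A_1A_2P] = ½·((-3)·(-8−(63/8)) + (-16)·(63/8−17) + (-83/8)·(17−(-8))) = ½·(381/8 + 146 − 2075/8) = -263/8, so the A_3-coordinate is 1/4.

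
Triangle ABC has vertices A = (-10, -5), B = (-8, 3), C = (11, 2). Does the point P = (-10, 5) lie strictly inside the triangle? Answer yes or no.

no

Barycentric coordinates of P: (-18/77, 15/11, -10/77).
The three coordinates are negative, positive, negative; a point is interior exactly when all three are positive.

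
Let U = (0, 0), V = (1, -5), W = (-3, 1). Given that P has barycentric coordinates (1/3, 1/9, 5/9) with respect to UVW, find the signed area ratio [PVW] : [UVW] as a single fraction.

The signed ratio [PVW]/[UVW] equals the barycentric coordinate of P at vertex U, which is 1/3.

1/3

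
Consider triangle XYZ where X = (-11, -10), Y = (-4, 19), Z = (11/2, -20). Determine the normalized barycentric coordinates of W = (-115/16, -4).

Signed area of the reference triangle: [XYZ] = ½·((-11)·(19−(-20)) + (-4)·(-20−(-10)) + (11/2)·(-10−19)) = ½·(-429 + 40 − 319/2) = -1097/4.
[WYZ] = ½·((-115/16)·(19−(-20)) + (-4)·(-20−(-4)) + (11/2)·(-4−19)) = ½·(-4485/16 + 64 − 253/2) = -5485/32, so the X-coordinate is (-5485/32)/(-1097/4) = 5/8.
[XWZ] = ½·((-11)·(-4−(-20)) + (-115/16)·(-20−(-10)) + (11/2)·(-10−(-4))) = ½·(-176 + 575/8 − 33) = -1097/16, so the Y-coordinate is 1/4.
[XYW] = ½·((-11)·(19−(-4)) + (-4)·(-4−(-10)) + (-115/16)·(-10−19)) = ½·(-253 − 24 + 3335/16) = -1097/32, so the Z-coordinate is 1/8.

(5/8, 1/4, 1/8)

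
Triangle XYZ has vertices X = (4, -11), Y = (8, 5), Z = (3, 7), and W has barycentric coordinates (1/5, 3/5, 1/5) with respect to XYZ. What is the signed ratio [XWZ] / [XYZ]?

3/5

The signed ratio [XWZ]/[XYZ] equals the barycentric coordinate of W at vertex Y, which is 3/5.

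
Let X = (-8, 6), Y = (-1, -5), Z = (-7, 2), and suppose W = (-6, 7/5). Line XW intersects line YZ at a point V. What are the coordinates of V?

(-11/2, 1/4)

Barycentric coordinates of W with respect to XYZ: (1/5, 1/5, 3/5).
On side YZ the X-coordinate is zero; dropping W's X-weight 1/5 and renormalizing the remaining 1/5 : 3/5 gives weights 1/4, 3/4 on Y, Z.
V = (1/4)·(-1, -5) + (3/4)·(-7, 2) = (-11/2, 1/4).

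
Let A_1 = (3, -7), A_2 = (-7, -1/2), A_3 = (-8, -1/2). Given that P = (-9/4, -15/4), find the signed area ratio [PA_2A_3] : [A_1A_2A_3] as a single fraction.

[A_1A_2A_3] = ½·(3·(-1/2−(-1/2)) + (-7)·(-1/2−(-7)) + (-8)·(-7−(-1/2))) = ½·(0 − 91/2 + 52) = 13/4.
[PA_2A_3] = ½·((-9/4)·(-1/2−(-1/2)) + (-7)·(-1/2−(-15/4)) + (-8)·(-15/4−(-1/2))) = ½·(0 − 91/4 + 26) = 13/8, so the ratio is (13/8)/(13/4) = 1/2.

1/2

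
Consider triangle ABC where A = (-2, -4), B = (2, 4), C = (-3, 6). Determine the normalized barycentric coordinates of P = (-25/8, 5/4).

Signed area of the reference triangle: [ABC] = ½·((-2)·(4−6) + 2·(6−(-4)) + (-3)·(-4−4)) = ½·(4 + 20 + 24) = 24.
[PBC] = ½·((-25/8)·(4−6) + 2·(6−(5/4)) + (-3)·(5/4−4)) = ½·(25/4 + 19/2 + 33/4) = 12, so the A-coordinate is 12/24 = 1/2.
[APC] = ½·((-2)·(5/4−6) + (-25/8)·(6−(-4)) + (-3)·(-4−(5/4))) = ½·(19/2 − 125/4 + 63/4) = -3, so the B-coordinate is -1/8.
[ABP] = ½·((-2)·(4−(5/4)) + 2·(5/4−(-4)) + (-25/8)·(-4−4)) = ½·(-11/2 + 21/2 + 25) = 15, so the C-coordinate is 5/8.

(1/2, -1/8, 5/8)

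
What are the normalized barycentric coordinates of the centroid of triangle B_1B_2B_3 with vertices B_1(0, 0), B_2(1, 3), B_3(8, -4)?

The centroid is the average of the vertices, so each weight is 1/3.

(1/3, 1/3, 1/3)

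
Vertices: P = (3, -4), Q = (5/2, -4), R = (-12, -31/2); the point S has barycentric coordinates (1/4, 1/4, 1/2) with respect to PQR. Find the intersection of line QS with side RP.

Line QS meets RP where the Q-coordinate vanishes; zeroing S's Q-weight and renormalizing leaves R, P-weights 1/2 : 1/4 → (2/3, 1/3).
So T = (2/3)·R + (1/3)·P = (-7, -35/3).

(-7, -35/3)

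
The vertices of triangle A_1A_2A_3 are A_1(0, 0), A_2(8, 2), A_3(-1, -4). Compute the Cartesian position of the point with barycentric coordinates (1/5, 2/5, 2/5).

P = (1/5)·A_1 + (2/5)·A_2 + (2/5)·A_3.
x-coordinate: (1/5)·0 + (2/5)·8 + (2/5)·(-1) = 14/5.
y-coordinate: (1/5)·0 + (2/5)·2 + (2/5)·(-4) = -4/5.

(14/5, -4/5)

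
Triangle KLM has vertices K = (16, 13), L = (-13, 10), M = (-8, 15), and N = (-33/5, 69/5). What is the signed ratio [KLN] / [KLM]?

[KLM] = ½·(16·(10−15) + (-13)·(15−13) + (-8)·(13−10)) = ½·(-80 − 26 − 24) = -65.
[KLN] = ½·(16·(10−(69/5)) + (-13)·(69/5−13) + (-33/5)·(13−10)) = ½·(-304/5 − 52/5 − 99/5) = -91/2, so the ratio is (-91/2)/(-65) = 7/10.

7/10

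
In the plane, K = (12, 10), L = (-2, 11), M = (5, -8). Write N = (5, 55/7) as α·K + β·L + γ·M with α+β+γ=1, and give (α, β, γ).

Signed area of the reference triangle: [KLM] = ½·(12·(11−(-8)) + (-2)·(-8−10) + 5·(10−11)) = ½·(228 + 36 − 5) = 259/2.
[NLM] = ½·(5·(11−(-8)) + (-2)·(-8−(55/7)) + 5·(55/7−11)) = ½·(95 + 222/7 − 110/7) = 111/2, so the K-coordinate is (111/2)/(259/2) = 3/7.
[KNM] = ½·(12·(55/7−(-8)) + 5·(-8−10) + 5·(10−(55/7))) = ½·(1332/7 − 90 + 75/7) = 111/2, so the L-coordinate is 3/7.
[KLN] = ½·(12·(11−(55/7)) + (-2)·(55/7−10) + 5·(10−11)) = ½·(264/7 + 30/7 − 5) = 37/2, so the M-coordinate is 1/7.

(3/7, 3/7, 1/7)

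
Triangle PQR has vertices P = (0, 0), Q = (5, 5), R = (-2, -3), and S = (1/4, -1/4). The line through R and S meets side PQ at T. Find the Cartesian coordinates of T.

(5/2, 5/2)

Barycentric coordinates of S with respect to PQR: (1/4, 1/4, 1/2).
On side PQ the R-coordinate is zero; dropping S's R-weight 1/2 and renormalizing the remaining 1/4 : 1/4 gives weights 1/2, 1/2 on P, Q.
T = (1/2)·(0, 0) + (1/2)·(5, 5) = (5/2, 5/2).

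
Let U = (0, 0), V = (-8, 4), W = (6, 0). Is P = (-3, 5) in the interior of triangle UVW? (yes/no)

Barycentric coordinates of P: (-17/12, 5/4, 7/6).
The three coordinates are negative, positive, positive; a point is interior exactly when all three are positive.

no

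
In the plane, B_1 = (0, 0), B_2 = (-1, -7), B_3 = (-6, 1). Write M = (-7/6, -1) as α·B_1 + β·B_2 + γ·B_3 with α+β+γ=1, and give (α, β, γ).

(2/3, 1/6, 1/6)

Signed area of the reference triangle: [B_1B_2B_3] = ½·(0·(-7−1) + (-1)·(1−0) + (-6)·(0−(-7))) = ½·(0 − 1 − 42) = -43/2.
[MB_2B_3] = ½·((-7/6)·(-7−1) + (-1)·(1−(-1)) + (-6)·(-1−(-7))) = ½·(28/3 − 2 − 36) = -43/3, so the B_1-coordinate is (-43/3)/(-43/2) = 2/3.
[B_1MB_3] = ½·(0·(-1−1) + (-7/6)·(1−0) + (-6)·(0−(-1))) = ½·(0 − 7/6 − 6) = -43/12, so the B_2-coordinate is 1/6.
[B_1B_2M] = ½·(0·(-7−(-1)) + (-1)·(-1−0) + (-7/6)·(0−(-7))) = ½·(0 + 1 − 49/6) = -43/12, so the B_3-coordinate is 1/6.
Check: 2/3 + 1/6 + 1/6 = 1.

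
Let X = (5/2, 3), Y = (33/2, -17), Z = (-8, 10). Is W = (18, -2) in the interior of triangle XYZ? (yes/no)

no

Barycentric coordinates of W: (51/14, -1/2, -15/7).
The three coordinates are positive, negative, negative; a point is interior exactly when all three are positive.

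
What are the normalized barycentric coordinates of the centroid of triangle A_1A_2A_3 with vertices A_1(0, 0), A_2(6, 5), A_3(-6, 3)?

(1/3, 1/3, 1/3)

The centroid is the average of the vertices, so each weight is 1/3.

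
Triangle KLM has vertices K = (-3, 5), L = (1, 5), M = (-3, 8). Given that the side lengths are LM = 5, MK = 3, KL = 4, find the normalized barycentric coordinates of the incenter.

(5/12, 1/4, 1/3)

The incenter has barycentric coordinates proportional to the opposite side lengths: (5 : 3 : 4).
Normalizing by 5+3+4 = 12 gives (5/12, 1/4, 1/3).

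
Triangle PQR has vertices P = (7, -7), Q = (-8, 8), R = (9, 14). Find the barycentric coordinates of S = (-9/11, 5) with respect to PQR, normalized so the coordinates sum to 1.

(3/11, 6/11, 2/11)

Signed area of the reference triangle: [PQR] = ½·(7·(8−14) + (-8)·(14−(-7)) + 9·(-7−8)) = ½·(-42 − 168 − 135) = -345/2.
[SQR] = ½·((-9/11)·(8−14) + (-8)·(14−5) + 9·(5−8)) = ½·(54/11 − 72 − 27) = -1035/22, so the P-coordinate is (-1035/22)/(-345/2) = 3/11.
[PSR] = ½·(7·(5−14) + (-9/11)·(14−(-7)) + 9·(-7−5)) = ½·(-63 − 189/11 − 108) = -1035/11, so the Q-coordinate is 6/11.
[PQS] = ½·(7·(8−5) + (-8)·(5−(-7)) + (-9/11)·(-7−8)) = ½·(21 − 96 + 135/11) = -345/11, so the R-coordinate is 2/11.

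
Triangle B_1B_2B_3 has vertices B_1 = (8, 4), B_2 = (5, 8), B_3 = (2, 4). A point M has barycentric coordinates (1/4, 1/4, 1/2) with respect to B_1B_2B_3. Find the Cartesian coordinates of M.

(17/4, 5)

M = (1/4)·B_1 + (1/4)·B_2 + (1/2)·B_3.
x-coordinate: (1/4)·8 + (1/4)·5 + (1/2)·2 = 17/4.
y-coordinate: (1/4)·4 + (1/4)·8 + (1/2)·4 = 5.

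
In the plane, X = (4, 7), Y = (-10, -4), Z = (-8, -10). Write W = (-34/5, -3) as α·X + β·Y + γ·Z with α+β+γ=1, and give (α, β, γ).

Signed area of the reference triangle: [XYZ] = ½·(4·(-4−(-10)) + (-10)·(-10−7) + (-8)·(7−(-4))) = ½·(24 + 170 − 88) = 53.
[WYZ] = ½·((-34/5)·(-4−(-10)) + (-10)·(-10−(-3)) + (-8)·(-3−(-4))) = ½·(-204/5 + 70 − 8) = 53/5, so the X-coordinate is (53/5)/53 = 1/5.
[XWZ] = ½·(4·(-3−(-10)) + (-34/5)·(-10−7) + (-8)·(7−(-3))) = ½·(28 + 578/5 − 80) = 159/5, so the Y-coordinate is 3/5.
[XYW] = ½·(4·(-4−(-3)) + (-10)·(-3−7) + (-34/5)·(7−(-4))) = ½·(-4 + 100 − 374/5) = 53/5, so the Z-coordinate is 1/5.
Check: 1/5 + 3/5 + 1/5 = 1.

(1/5, 3/5, 1/5)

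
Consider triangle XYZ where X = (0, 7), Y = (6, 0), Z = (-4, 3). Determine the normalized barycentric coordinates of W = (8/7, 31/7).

(4/7, 2/7, 1/7)

Signed area of the reference triangle: [XYZ] = ½·(0·(0−3) + 6·(3−7) + (-4)·(7−0)) = ½·(0 − 24 − 28) = -26.
[WYZ] = ½·((8/7)·(0−3) + 6·(3−(31/7)) + (-4)·(31/7−0)) = ½·(-24/7 − 60/7 − 124/7) = -104/7, so the X-coordinate is (-104/7)/(-26) = 4/7.
[XWZ] = ½·(0·(31/7−3) + (8/7)·(3−7) + (-4)·(7−(31/7))) = ½·(0 − 32/7 − 72/7) = -52/7, so the Y-coordinate is 2/7.
[XYW] = ½·(0·(0−(31/7)) + 6·(31/7−7) + (8/7)·(7−0)) = ½·(0 − 108/7 + 8) = -26/7, so the Z-coordinate is 1/7.
Check: 4/7 + 2/7 + 1/7 = 1.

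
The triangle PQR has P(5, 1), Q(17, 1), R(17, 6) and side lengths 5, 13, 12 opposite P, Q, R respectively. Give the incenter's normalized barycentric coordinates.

The incenter has barycentric coordinates proportional to the opposite side lengths: (5 : 13 : 12).
Normalizing by 5+13+12 = 30 gives (1/6, 13/30, 2/5).

(1/6, 13/30, 2/5)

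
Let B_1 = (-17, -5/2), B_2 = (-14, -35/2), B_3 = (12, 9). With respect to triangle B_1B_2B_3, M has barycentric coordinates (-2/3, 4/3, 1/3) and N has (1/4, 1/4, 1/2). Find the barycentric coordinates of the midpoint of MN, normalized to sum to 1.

Since both coordinate triples sum to 1, the midpoint's barycentrics are the componentwise average.
(-2/3+1/4)/2 = -5/24; similarly 19/24 and 5/12.

(-5/24, 19/24, 5/12)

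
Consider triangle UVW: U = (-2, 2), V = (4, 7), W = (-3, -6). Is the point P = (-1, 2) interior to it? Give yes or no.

yes

Barycentric coordinates of P: (30/43, 8/43, 5/43).
The three coordinates are positive, positive, positive; a point is interior exactly when all three are positive.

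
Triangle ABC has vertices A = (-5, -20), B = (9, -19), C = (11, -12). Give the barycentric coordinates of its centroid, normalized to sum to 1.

(1/3, 1/3, 1/3)

The centroid is the average of the vertices, so each weight is 1/3.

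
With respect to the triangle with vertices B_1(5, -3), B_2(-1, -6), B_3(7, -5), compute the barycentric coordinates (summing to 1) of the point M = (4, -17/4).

(1/2, 1/4, 1/4)

Signed area of the reference triangle: [B_1B_2B_3] = ½·(5·(-6−(-5)) + (-1)·(-5−(-3)) + 7·(-3−(-6))) = ½·(-5 + 2 + 21) = 9.
[MB_2B_3] = ½·(4·(-6−(-5)) + (-1)·(-5−(-17/4)) + 7·(-17/4−(-6))) = ½·(-4 + 3/4 + 49/4) = 9/2, so the B_1-coordinate is (9/2)/9 = 1/2.
[B_1MB_3] = ½·(5·(-17/4−(-5)) + 4·(-5−(-3)) + 7·(-3−(-17/4))) = ½·(15/4 − 8 + 35/4) = 9/4, so the B_2-coordinate is 1/4.
[B_1B_2M] = ½·(5·(-6−(-17/4)) + (-1)·(-17/4−(-3)) + 4·(-3−(-6))) = ½·(-35/4 + 5/4 + 12) = 9/4, so the B_3-coordinate is 1/4.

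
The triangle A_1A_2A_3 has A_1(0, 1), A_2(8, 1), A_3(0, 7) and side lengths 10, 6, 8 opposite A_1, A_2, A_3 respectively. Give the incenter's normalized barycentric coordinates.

(5/12, 1/4, 1/3)

The incenter has barycentric coordinates proportional to the opposite side lengths: (10 : 6 : 8).
Normalizing by 10+6+8 = 24 gives (5/12, 1/4, 1/3).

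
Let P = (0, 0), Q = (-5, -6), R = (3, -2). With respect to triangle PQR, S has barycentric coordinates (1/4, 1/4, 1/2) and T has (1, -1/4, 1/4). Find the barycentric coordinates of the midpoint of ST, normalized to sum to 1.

Since both coordinate triples sum to 1, the midpoint's barycentrics are the componentwise average.
(1/4+1)/2 = 5/8; similarly 0 and 3/8.

(5/8, 0, 3/8)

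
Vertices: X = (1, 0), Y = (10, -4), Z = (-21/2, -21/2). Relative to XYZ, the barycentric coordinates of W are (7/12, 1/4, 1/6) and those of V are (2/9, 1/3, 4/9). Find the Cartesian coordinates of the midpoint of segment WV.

Barycentric coordinates of the midpoint are the average: (29/72, 7/24, 11/36).
Converting: (29/72)·X + (7/24)·Y + (11/36)·Z = (1/9, -35/8).

(1/9, -35/8)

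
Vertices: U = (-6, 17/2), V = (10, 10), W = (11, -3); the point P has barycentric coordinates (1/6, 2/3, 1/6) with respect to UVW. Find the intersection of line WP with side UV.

(34/5, 97/10)

Line WP meets UV where the W-coordinate vanishes; zeroing P's W-weight and renormalizing leaves U, V-weights 1/6 : 2/3 → (1/5, 4/5).
So Q = (1/5)·U + (4/5)·V = (34/5, 97/10).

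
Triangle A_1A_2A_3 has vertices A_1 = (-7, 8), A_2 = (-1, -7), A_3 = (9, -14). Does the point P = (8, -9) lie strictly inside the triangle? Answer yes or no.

Barycentric coordinates of P: (43/108, -29/54, 41/36).
The three coordinates are positive, negative, positive; a point is interior exactly when all three are positive.

no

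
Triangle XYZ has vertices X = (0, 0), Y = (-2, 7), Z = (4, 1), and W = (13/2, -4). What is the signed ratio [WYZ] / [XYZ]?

[XYZ] = ½·(0·(7−1) + (-2)·(1−0) + 4·(0−7)) = ½·(0 − 2 − 28) = -15.
[WYZ] = ½·((13/2)·(7−1) + (-2)·(1−(-4)) + 4·(-4−7)) = ½·(39 − 10 − 44) = -15/2, so the ratio is (-15/2)/(-15) = 1/2.

1/2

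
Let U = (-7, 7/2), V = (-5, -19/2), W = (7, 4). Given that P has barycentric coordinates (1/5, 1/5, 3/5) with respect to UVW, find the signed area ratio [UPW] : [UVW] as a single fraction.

The signed ratio [UPW]/[UVW] equals the barycentric coordinate of P at vertex V, which is 1/5.

1/5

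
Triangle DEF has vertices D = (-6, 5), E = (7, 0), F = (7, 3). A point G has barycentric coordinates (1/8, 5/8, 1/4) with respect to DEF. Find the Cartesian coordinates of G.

G = (1/8)·D + (5/8)·E + (1/4)·F.
x-coordinate: (1/8)·(-6) + (5/8)·7 + (1/4)·7 = 43/8.
y-coordinate: (1/8)·5 + (5/8)·0 + (1/4)·3 = 11/8.

(43/8, 11/8)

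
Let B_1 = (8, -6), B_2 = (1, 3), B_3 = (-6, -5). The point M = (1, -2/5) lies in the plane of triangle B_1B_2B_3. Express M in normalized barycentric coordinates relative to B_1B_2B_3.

(1/5, 3/5, 1/5)

Signed area of the reference triangle: [B_1B_2B_3] = ½·(8·(3−(-5)) + 1·(-5−(-6)) + (-6)·(-6−3)) = ½·(64 + 1 + 54) = 119/2.
[MB_2B_3] = ½·(1·(3−(-5)) + 1·(-5−(-2/5)) + (-6)·(-2/5−3)) = ½·(8 − 23/5 + 102/5) = 119/10, so the B_1-coordinate is (119/10)/(119/2) = 1/5.
[B_1MB_3] = ½·(8·(-2/5−(-5)) + 1·(-5−(-6)) + (-6)·(-6−(-2/5))) = ½·(184/5 + 1 + 168/5) = 357/10, so the B_2-coordinate is 3/5.
[B_1B_2M] = ½·(8·(3−(-2/5)) + 1·(-2/5−(-6)) + 1·(-6−3)) = ½·(136/5 + 28/5 − 9) = 119/10, so the B_3-coordinate is 1/5.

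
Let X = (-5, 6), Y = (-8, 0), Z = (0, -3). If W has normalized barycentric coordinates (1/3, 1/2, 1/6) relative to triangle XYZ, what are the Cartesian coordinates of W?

W = (1/3)·X + (1/2)·Y + (1/6)·Z.
x-coordinate: (1/3)·(-5) + (1/2)·(-8) + (1/6)·0 = -17/3.
y-coordinate: (1/3)·6 + (1/2)·0 + (1/6)·(-3) = 3/2.

(-17/3, 3/2)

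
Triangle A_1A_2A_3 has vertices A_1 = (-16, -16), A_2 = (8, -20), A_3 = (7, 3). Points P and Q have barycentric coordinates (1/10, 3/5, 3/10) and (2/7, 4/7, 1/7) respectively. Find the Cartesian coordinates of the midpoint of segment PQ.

Barycentric coordinates of the midpoint are the average: (27/140, 41/70, 31/140).
Converting: (27/140)·A_1 + (41/70)·A_2 + (31/140)·A_3 = (63/20, -1979/140).

(63/20, -1979/140)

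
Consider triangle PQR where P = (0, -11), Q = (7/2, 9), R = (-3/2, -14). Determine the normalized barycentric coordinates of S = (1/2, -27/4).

(1/2, 1/4, 1/4)

Signed area of the reference triangle: [PQR] = ½·(0·(9−(-14)) + (7/2)·(-14−(-11)) + (-3/2)·(-11−9)) = ½·(0 − 21/2 + 30) = 39/4.
[SQR] = ½·((1/2)·(9−(-14)) + (7/2)·(-14−(-27/4)) + (-3/2)·(-27/4−9)) = ½·(23/2 − 203/8 + 189/8) = 39/8, so the P-coordinate is (39/8)/(39/4) = 1/2.
[PSR] = ½·(0·(-27/4−(-14)) + (1/2)·(-14−(-11)) + (-3/2)·(-11−(-27/4))) = ½·(0 − 3/2 + 51/8) = 39/16, so the Q-coordinate is 1/4.
[PQS] = ½·(0·(9−(-27/4)) + (7/2)·(-27/4−(-11)) + (1/2)·(-11−9)) = ½·(0 + 119/8 − 10) = 39/16, so the R-coordinate is 1/4.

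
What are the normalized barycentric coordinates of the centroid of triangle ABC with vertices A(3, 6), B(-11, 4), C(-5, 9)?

(1/3, 1/3, 1/3)

The centroid is the average of the vertices, so each weight is 1/3.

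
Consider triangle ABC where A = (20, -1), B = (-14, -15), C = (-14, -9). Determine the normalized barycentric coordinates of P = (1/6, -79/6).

Signed area of the reference triangle: [ABC] = ½·(20·(-15−(-9)) + (-14)·(-9−(-1)) + (-14)·(-1−(-15))) = ½·(-120 + 112 − 196) = -102.
[PBC] = ½·((1/6)·(-15−(-9)) + (-14)·(-9−(-79/6)) + (-14)·(-79/6−(-15))) = ½·(-1 − 175/3 − 77/3) = -85/2, so the A-coordinate is (-85/2)/(-102) = 5/12.
[APC] = ½·(20·(-79/6−(-9)) + (1/6)·(-9−(-1)) + (-14)·(-1−(-79/6))) = ½·(-250/3 − 4/3 − 511/3) = -255/2, so the B-coordinate is 5/4.
[ABP] = ½·(20·(-15−(-79/6)) + (-14)·(-79/6−(-1)) + (1/6)·(-1−(-15))) = ½·(-110/3 + 511/3 + 7/3) = 68, so the C-coordinate is -2/3.
Check: 5/12 + 5/4 − 2/3 = 1.

(5/12, 5/4, -2/3)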